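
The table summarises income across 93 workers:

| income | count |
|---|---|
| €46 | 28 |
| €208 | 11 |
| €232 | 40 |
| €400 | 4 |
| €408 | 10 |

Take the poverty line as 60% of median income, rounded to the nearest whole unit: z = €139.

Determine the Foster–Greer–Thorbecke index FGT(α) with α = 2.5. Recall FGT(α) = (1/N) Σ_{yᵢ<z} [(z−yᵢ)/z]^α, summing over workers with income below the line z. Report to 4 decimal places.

Below z: 28×€46 (q = 28 of N = 93).
Shortfall ratios: (139−46)/139 = 0.6691 (×28).
Raised to α = 2.5: 0.36616 (×28).
Sum = 10.252468; FGT(2.5) = 10.252468 / 93 = 0.1102.

0.1102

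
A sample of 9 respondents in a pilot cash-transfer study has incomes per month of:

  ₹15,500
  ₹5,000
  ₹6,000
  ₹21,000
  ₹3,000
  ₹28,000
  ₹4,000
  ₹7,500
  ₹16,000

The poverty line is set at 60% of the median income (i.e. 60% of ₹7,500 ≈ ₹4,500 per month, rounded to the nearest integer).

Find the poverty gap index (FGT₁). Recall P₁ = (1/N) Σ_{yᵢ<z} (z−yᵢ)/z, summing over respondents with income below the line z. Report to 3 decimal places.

0.049

Below z: ₹3,000, ₹4,000 (q = 2 of N = 9).
Shortfall ratios: (4500−3000)/4500 = 0.3333; (4500−4000)/4500 = 0.1111.
Σ = 0.444444. Dividing by the full population N = 9 gives P₁ = 0.049.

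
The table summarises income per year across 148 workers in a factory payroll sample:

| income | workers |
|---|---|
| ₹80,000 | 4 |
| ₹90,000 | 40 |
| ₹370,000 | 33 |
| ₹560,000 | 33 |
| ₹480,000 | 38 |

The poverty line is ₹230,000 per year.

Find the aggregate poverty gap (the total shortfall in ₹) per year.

Below z: 4×₹80,000, 40×₹90,000 (q = 44 of N = 148).
Individual gaps: 4×(230000−80000) = 600000; 40×(230000−90000) = 5600000.
Aggregate gap = ₹6,200,000.

₹6,200,000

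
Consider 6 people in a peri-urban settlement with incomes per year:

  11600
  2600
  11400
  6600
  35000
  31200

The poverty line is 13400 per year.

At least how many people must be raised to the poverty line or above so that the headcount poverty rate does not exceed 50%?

4 of the 6 people are poor, so H = 4/6 = 0.667.
A headcount ratio of at most 50% allows at most ⌊0.50 × 6⌋ = 3 poor people.
So at least 4 − 3 = 1 must be lifted.

1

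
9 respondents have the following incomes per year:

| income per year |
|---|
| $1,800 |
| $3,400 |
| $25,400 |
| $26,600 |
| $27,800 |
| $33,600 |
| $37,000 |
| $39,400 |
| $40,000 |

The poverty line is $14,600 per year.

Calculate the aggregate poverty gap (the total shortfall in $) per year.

$24,000

Incomes under z: $1,800, $3,400 (q = 2 of N = 9).
Individual gaps: 14600−1800 = 12800; 14600−3400 = 11200.
Aggregate gap = $24,000.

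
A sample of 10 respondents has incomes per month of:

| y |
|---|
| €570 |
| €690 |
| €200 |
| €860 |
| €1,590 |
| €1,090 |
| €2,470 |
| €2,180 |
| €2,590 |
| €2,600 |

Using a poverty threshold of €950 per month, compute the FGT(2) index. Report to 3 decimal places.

Below z: €200, €570, €690, €860 (q = 4 of N = 10).
Normalized shortfalls: (950−200)/950 = 0.7895; (950−570)/950 = 0.4000; (950−690)/950 = 0.2737; (950−860)/950 = 0.0947.
Squared: 0.6233; 0.1600; 0.0749; 0.0090.
Sum = 0.867147; P₂ = 0.867147 / 10 = 0.087.

0.087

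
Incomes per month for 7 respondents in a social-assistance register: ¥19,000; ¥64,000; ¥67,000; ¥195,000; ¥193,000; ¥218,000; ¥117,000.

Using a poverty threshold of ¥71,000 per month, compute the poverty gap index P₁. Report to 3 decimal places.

0.127

Below z: ¥19,000, ¥64,000, ¥67,000 (q = 3 of N = 7).
Normalized shortfalls: (71000−19000)/71000 = 0.7324; (71000−64000)/71000 = 0.0986; (71000−67000)/71000 = 0.0563.
Σ = 0.887324. Dividing by the full population N = 7 gives P₁ = 0.127.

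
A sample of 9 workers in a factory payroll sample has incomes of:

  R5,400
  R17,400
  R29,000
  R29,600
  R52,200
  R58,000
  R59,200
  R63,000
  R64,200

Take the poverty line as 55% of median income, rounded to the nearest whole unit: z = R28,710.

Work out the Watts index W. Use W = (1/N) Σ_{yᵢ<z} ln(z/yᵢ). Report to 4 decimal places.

Below the line: R5,400, R17,400 (q = 2 of N = 9).
Log gaps: ln(28710/5400) = 1.6708; ln(28710/17400) = 0.5008.
W = 2.171622 / 9 = 0.2413.

0.2413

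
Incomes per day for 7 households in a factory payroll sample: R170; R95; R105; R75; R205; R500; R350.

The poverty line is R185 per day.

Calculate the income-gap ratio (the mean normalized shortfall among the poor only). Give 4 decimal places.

0.3986

Below z: R75, R95, R105, R170 (q = 4 of N = 7).
Shortfall ratios (z−y)/z: 0.5946, 0.4865, 0.4324, 0.0811; sum = 1.594595.
The income-gap ratio divides by q (the poor only): 1.594595 / 4 = 0.3986.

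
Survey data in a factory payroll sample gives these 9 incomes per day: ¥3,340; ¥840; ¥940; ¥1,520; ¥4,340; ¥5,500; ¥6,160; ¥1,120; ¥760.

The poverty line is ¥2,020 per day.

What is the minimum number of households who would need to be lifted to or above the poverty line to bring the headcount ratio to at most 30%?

3

Currently q = 5 of N = 9 are below the line (H = 0.556).
A headcount ratio of at most 30% allows at most ⌊0.30 × 9⌋ = 2 poor households.
So at least 5 − 2 = 3 must be lifted.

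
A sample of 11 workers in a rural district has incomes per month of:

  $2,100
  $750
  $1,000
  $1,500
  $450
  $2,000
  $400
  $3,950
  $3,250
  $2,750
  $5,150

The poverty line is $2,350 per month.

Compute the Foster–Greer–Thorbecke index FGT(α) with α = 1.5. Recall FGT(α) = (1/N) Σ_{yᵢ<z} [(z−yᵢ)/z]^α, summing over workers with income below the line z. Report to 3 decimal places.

Below z: $400, $450, $750, $1,000, $1,500, $2,000, $2,100 (q = 7 of N = 11).
Shortfall ratios: (2350−400)/2350 = 0.8298; (2350−450)/2350 = 0.8085; (2350−750)/2350 = 0.6809; (2350−1000)/2350 = 0.5745; (2350−1500)/2350 = 0.3617; (2350−2000)/2350 = 0.1489; (2350−2100)/2350 = 0.1064.
Raised to α = 1.5: 0.75588; 0.72699; 0.56180; 0.43541; 0.21753; 0.05748; 0.03470.
Sum = 2.789781; FGT(1.5) = 2.789781 / 11 = 0.254.

0.254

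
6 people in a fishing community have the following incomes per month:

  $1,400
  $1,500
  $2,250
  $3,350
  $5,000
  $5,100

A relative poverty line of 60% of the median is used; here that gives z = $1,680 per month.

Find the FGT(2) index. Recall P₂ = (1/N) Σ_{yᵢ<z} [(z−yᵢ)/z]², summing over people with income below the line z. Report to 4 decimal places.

0.0065

Below the line: $1,400, $1,500 (q = 2 of N = 6).
Normalized shortfalls: (1680−1400)/1680 = 0.1667; (1680−1500)/1680 = 0.1071.
Squared: 0.0278; 0.0115.
Sum = 0.039257; P₂ = 0.039257 / 6 = 0.0065.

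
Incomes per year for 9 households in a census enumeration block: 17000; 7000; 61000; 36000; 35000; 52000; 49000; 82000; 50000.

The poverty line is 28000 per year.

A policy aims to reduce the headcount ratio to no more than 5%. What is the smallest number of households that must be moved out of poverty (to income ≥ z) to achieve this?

2

Currently q = 2 of N = 9 are below the line (H = 0.222).
A headcount ratio of at most 5% allows at most ⌊0.05 × 9⌋ = 0 poor households.
So at least 2 − 0 = 2 must be lifted.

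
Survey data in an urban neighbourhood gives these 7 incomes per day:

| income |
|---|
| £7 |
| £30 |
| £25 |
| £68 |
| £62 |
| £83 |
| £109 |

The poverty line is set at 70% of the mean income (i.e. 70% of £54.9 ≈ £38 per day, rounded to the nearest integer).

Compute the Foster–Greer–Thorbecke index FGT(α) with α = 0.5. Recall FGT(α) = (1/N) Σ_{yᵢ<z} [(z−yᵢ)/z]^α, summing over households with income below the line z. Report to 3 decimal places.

0.278

Incomes under z: £7, £25, £30 (q = 3 of N = 7).
Normalized shortfalls: (38−7)/38 = 0.8158; (38−25)/38 = 0.3421; (38−30)/38 = 0.2105.
Raised to α = 0.5: 0.90321; 0.58490; 0.45883.
Sum = 1.946940; FGT(0.5) = 1.946940 / 7 = 0.278.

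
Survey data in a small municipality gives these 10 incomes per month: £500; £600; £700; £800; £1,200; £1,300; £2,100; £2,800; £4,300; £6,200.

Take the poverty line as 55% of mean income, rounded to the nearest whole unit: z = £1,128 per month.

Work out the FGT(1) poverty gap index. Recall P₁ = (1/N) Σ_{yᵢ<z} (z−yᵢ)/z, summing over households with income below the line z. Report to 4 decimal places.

Poor units: £500, £600, £700, £800 (q = 4 of N = 10).
Normalized shortfalls: (1128−500)/1128 = 0.5567; (1128−600)/1128 = 0.4681; (1128−700)/1128 = 0.3794; (1128−800)/1128 = 0.2908.
Sum of shortfalls = 1.695035; P₁ averages over all N: 1.695035 / 10 = 0.1695.

0.1695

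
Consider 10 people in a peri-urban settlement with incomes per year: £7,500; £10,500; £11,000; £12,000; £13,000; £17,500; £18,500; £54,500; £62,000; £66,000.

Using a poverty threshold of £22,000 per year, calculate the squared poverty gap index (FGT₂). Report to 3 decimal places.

0.140

Below z: £7,500, £10,500, £11,000, £12,000, £13,000, £17,500, £18,500 (q = 7 of N = 10).
Relative gaps: (22000−7500)/22000 = 0.6591; (22000−10500)/22000 = 0.5227; (22000−11000)/22000 = 0.5000; (22000−12000)/22000 = 0.4545; (22000−13000)/22000 = 0.4091; (22000−17500)/22000 = 0.2045; (22000−18500)/22000 = 0.1591.
Squared: 0.4344; 0.2732; 0.2500; 0.2066; 0.1674; 0.0418; 0.0253.
Sum = 1.398760; P₂ = 1.398760 / 10 = 0.140.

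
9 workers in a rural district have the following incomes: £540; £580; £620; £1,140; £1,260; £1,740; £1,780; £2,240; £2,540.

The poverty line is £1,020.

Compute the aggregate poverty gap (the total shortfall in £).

£1,320

Incomes under z: £540, £580, £620 (q = 3 of N = 9).
Individual gaps: 1020−540 = 480; 1020−580 = 440; 1020−620 = 400.
Aggregate gap = £1,320.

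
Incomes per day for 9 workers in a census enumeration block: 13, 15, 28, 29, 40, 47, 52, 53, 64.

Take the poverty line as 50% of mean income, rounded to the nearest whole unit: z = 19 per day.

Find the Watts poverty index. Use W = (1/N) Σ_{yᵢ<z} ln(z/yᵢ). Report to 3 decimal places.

0.068

Below z: 13, 15 (q = 2 of N = 9).
ln(z/y) terms: ln(19/13) = 0.3795; ln(19/15) = 0.2364.
W = 0.615878 / 9 = 0.068.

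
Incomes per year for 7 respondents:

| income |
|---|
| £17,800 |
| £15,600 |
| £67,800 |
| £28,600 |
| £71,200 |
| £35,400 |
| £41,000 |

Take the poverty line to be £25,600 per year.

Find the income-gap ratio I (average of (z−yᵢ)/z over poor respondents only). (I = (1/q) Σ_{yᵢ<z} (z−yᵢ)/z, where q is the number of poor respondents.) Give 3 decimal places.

Incomes under z: £15,600, £17,800 (q = 2 of N = 7).
Relative gaps: 0.3906, 0.3047; sum = 0.695312.
I averages over the q = 2 poor units only: 0.695312 / 2 = 0.348.

0.348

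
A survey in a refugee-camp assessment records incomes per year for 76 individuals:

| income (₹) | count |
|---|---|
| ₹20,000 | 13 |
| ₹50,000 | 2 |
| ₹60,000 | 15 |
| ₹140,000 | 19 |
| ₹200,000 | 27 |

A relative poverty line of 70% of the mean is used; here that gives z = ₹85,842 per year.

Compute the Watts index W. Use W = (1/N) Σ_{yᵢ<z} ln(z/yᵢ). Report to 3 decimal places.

0.334

Poor units: 13×₹20,000, 2×₹50,000, 15×₹60,000 (q = 30 of N = 76).
ln(z/y) terms: ln(85842/20000) = 1.4568 (×13); ln(85842/50000) = 0.5405 (×2); ln(85842/60000) = 0.3582 (×15).
W = 25.391518 / 76 = 0.334.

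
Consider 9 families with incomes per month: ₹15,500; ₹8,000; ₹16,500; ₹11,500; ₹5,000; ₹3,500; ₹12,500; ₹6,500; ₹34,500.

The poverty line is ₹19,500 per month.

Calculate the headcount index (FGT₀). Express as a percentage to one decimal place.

8 of the 9 families have income below ₹19,500.
H = 8/9 = 88.9%.

88.9%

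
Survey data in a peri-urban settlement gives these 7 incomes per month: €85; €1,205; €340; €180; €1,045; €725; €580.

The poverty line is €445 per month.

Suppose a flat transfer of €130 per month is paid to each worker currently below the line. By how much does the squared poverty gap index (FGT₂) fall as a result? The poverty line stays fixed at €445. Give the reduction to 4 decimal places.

0.1008

Before: below the line — €85, €180, €340; squared poverty gap index (FGT₂) = 0.152109.
After the €130 transfer: below the line — €215, €310; squared poverty gap index (FGT₂) = 0.051310.
Reduction = 0.152109 − 0.051310 = 0.1008.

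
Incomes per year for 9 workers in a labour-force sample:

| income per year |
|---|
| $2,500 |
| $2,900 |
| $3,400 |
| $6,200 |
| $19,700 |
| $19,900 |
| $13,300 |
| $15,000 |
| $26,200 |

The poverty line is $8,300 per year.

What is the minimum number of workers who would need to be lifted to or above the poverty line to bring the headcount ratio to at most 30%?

Currently q = 4 of N = 9 are below the line (H = 0.444).
A headcount ratio of at most 30% allows at most ⌊0.30 × 9⌋ = 2 poor workers.
So at least 4 − 2 = 2 must be lifted.

2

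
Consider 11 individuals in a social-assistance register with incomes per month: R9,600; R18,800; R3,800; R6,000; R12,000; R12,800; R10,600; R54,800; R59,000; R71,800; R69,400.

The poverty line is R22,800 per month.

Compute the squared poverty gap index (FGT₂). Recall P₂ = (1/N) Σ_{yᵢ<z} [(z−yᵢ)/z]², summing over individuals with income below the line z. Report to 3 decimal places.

Below the line: R3,800, R6,000, R9,600, R10,600, R12,000, R12,800, R18,800 (q = 7 of N = 11).
Shortfall ratios: (22800−3800)/22800 = 0.8333; (22800−6000)/22800 = 0.7368; (22800−9600)/22800 = 0.5789; (22800−10600)/22800 = 0.5351; (22800−12000)/22800 = 0.4737; (22800−12800)/22800 = 0.4386; (22800−18800)/22800 = 0.1754.
Squared: 0.6944; 0.5429; 0.3352; 0.2863; 0.2244; 0.1924; 0.0308.
Sum = 2.306402; P₂ = 2.306402 / 11 = 0.210.

0.210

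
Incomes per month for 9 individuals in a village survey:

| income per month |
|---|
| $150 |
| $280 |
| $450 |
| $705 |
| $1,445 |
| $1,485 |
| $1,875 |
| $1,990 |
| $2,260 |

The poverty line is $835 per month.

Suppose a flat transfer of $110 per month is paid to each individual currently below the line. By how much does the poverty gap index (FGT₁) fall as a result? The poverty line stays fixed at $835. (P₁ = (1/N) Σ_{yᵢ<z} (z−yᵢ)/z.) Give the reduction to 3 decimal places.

Before: below the line — $150, $280, $450, $705; poverty gap index (FGT₁) = 0.23353.
After the $110 transfer: below the line — $260, $390, $560, $815; poverty gap index (FGT₁) = 0.17498.
Reduction = 0.23353 − 0.17498 = 0.059.

0.059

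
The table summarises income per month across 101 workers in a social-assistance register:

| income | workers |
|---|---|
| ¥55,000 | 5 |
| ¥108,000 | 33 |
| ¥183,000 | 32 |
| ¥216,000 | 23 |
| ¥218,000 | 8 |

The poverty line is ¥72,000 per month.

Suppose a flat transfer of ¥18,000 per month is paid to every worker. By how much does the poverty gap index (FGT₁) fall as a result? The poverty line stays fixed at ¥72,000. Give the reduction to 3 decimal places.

Before: below the line — 5×¥55,000; poverty gap index (FGT₁) = 0.01169.
After the ¥18,000 transfer: below the line — none; poverty gap index (FGT₁) = 0.00000.
Reduction = 0.01169 − 0.00000 = 0.012.

0.012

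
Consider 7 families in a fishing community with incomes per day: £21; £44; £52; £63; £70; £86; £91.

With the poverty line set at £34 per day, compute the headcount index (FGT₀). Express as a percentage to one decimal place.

14.3%

1 of the 7 families have income below £34.
H = 1/7 = 14.3%.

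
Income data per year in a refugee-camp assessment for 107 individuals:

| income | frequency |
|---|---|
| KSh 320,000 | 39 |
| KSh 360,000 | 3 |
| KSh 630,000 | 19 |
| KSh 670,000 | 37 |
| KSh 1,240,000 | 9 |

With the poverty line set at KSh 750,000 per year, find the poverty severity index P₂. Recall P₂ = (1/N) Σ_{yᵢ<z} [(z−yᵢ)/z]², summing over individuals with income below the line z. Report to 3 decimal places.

0.136

Below the line: 39×KSh 320,000, 3×KSh 360,000, 19×KSh 630,000, 37×KSh 670,000 (q = 98 of N = 107).
Shortfall ratios: (750000−320000)/750000 = 0.5733 (×39); (750000−360000)/750000 = 0.5200 (×3); (750000−630000)/750000 = 0.1600 (×19); (750000−670000)/750000 = 0.1067 (×37).
Squared: 0.3287 (×39); 0.2704 (×3); 0.0256 (×19); 0.0114 (×37).
Sum = 14.538311; P₂ = 14.538311 / 107 = 0.136.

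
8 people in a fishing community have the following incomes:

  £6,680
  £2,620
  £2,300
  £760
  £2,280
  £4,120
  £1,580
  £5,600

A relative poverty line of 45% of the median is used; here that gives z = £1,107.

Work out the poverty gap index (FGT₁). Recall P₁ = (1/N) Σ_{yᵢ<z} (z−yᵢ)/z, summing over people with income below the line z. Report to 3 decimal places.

0.039

Incomes under z: £760 (q = 1 of N = 8).
Shortfall ratios: (1107−760)/1107 = 0.3135.
Σ = 0.313460. Dividing by the full population N = 8 gives P₁ = 0.039.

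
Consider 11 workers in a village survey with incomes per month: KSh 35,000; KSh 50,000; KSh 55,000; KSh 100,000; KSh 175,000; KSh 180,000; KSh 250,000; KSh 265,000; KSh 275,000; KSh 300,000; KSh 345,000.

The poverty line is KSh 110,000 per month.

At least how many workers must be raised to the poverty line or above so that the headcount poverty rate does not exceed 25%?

2

Currently q = 4 of N = 11 are below the line (H = 0.364).
A headcount ratio of at most 25% allows at most ⌊0.25 × 11⌋ = 2 poor workers.
So at least 4 − 2 = 2 must be lifted.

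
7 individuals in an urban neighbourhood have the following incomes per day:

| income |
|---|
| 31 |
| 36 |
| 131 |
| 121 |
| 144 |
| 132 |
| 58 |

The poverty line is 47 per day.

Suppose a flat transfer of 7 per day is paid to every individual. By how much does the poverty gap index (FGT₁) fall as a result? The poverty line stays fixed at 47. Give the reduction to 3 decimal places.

Before: below the line — 31, 36; poverty gap index (FGT₁) = 0.08207.
After the 7 transfer: below the line — 38, 43; poverty gap index (FGT₁) = 0.03951.
Reduction = 0.08207 − 0.03951 = 0.043.

0.043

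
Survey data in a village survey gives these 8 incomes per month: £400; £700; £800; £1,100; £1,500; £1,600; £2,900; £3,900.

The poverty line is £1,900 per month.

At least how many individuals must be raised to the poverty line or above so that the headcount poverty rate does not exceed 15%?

6 of the 8 individuals are poor, so H = 6/8 = 0.750.
A headcount ratio of at most 15% allows at most ⌊0.15 × 8⌋ = 1 poor individuals.
So at least 6 − 1 = 5 must be lifted.

5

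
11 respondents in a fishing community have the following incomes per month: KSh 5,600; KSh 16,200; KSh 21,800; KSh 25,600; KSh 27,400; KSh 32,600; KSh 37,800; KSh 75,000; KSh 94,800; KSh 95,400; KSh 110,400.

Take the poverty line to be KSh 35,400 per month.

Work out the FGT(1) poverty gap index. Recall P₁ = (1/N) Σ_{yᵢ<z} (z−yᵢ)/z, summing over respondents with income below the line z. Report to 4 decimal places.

0.2137

Poor units: KSh 5,600, KSh 16,200, KSh 21,800, KSh 25,600, KSh 27,400, KSh 32,600 (q = 6 of N = 11).
Normalized shortfalls: (35400−5600)/35400 = 0.8418; (35400−16200)/35400 = 0.5424; (35400−21800)/35400 = 0.3842; (35400−25600)/35400 = 0.2768; (35400−27400)/35400 = 0.2260; (35400−32600)/35400 = 0.0791.
Sum of shortfalls = 2.350282; P₁ averages over all N: 2.350282 / 11 = 0.2137.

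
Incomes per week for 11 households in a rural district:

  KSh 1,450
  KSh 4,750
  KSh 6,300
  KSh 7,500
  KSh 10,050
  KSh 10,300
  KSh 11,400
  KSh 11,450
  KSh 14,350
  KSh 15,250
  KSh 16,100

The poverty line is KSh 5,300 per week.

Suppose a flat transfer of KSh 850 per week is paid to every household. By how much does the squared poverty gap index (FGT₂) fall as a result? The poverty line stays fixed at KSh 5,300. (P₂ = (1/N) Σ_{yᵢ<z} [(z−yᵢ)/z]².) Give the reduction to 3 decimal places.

0.020

Before: below the line — KSh 1,450, KSh 4,750; squared poverty gap index (FGT₂) = 0.04895.
After the KSh 850 transfer: below the line — KSh 2,300; squared poverty gap index (FGT₂) = 0.02913.
Reduction = 0.04895 − 0.02913 = 0.020.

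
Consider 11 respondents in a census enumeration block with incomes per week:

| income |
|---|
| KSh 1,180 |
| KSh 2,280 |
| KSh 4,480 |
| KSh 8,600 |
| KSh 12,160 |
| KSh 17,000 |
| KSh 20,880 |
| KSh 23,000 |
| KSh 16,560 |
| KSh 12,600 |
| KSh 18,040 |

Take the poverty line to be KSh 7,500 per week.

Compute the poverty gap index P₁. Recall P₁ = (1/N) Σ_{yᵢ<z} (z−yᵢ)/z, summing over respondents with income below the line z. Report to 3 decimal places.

0.176

Below z: KSh 1,180, KSh 2,280, KSh 4,480 (q = 3 of N = 11).
Shortfall ratios: (7500−1180)/7500 = 0.8427; (7500−2280)/7500 = 0.6960; (7500−4480)/7500 = 0.4027.
Sum of shortfalls = 1.941333; P₁ averages over all N: 1.941333 / 11 = 0.176.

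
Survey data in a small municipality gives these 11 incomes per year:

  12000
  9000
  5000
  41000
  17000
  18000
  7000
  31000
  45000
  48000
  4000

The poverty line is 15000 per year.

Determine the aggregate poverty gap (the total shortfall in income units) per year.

38000

Below the line: 4000, 5000, 7000, 9000, 12000 (q = 5 of N = 11).
Individual gaps: 15000−4000 = 11000; 15000−5000 = 10000; 15000−7000 = 8000; 15000−9000 = 6000; 15000−12000 = 3000.
Aggregate gap = 38000.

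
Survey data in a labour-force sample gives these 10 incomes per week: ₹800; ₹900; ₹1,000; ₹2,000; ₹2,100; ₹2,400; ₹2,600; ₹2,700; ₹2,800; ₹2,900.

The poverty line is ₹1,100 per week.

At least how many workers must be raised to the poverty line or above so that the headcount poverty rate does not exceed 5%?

3

Currently q = 3 of N = 10 are below the line (H = 0.300).
A headcount ratio of at most 5% allows at most ⌊0.05 × 10⌋ = 0 poor workers.
So at least 3 − 0 = 3 must be lifted.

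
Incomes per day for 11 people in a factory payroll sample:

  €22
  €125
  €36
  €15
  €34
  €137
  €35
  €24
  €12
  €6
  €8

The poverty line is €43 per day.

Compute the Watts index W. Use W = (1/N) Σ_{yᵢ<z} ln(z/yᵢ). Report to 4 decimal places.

0.7138

Poor units: €6, €8, €12, €15, €22, €24, €34, €35, €36 (q = 9 of N = 11).
Log shortfalls: ln(43/6) = 1.9694; ln(43/8) = 1.6818; ln(43/12) = 1.2763; ln(43/15) = 1.0531; ln(43/22) = 0.6702; ln(43/24) = 0.5831; ln(43/34) = 0.2348; ln(43/35) = 0.2059; ln(43/36) = 0.1777.
W = 7.852319 / 11 = 0.7138.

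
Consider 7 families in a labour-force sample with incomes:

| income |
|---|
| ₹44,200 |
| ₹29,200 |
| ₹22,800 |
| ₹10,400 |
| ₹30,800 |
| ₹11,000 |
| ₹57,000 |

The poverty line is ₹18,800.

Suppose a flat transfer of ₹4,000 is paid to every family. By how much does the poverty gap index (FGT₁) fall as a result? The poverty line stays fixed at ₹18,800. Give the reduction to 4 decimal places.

Before: below the line — ₹10,400, ₹11,000; poverty gap index (FGT₁) = 0.123100.
After the ₹4,000 transfer: below the line — ₹14,400, ₹15,000; poverty gap index (FGT₁) = 0.062310.
Reduction = 0.123100 − 0.062310 = 0.0608.

0.0608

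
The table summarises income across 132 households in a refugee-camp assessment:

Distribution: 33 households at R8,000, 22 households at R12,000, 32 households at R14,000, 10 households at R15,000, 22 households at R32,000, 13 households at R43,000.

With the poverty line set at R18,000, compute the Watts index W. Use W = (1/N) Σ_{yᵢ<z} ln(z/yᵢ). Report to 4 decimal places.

Poor units: 33×R8,000, 22×R12,000, 32×R14,000, 10×R15,000 (q = 97 of N = 132).
Log gaps: ln(18000/8000) = 0.8109 (×33); ln(18000/12000) = 0.4055 (×22); ln(18000/14000) = 0.2513 (×32); ln(18000/15000) = 0.1823 (×10).
W = 45.546207 / 132 = 0.3450.

0.3450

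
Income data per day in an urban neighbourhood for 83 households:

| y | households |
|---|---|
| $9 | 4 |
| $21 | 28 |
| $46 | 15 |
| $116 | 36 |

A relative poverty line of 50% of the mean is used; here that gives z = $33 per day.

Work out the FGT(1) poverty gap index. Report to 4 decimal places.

0.1577

Below the line: 4×$9, 28×$21 (q = 32 of N = 83).
Normalized shortfalls: (33−9)/33 = 0.7273 (×4); (33−21)/33 = 0.3636 (×28).
Σ = 13.090909. Dividing by the full population N = 83 gives P₁ = 0.1577.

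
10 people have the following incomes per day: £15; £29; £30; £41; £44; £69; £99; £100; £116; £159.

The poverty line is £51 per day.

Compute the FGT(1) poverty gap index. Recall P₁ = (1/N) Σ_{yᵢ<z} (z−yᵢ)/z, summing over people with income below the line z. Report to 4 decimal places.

0.1882

Poor units: £15, £29, £30, £41, £44 (q = 5 of N = 10).
Normalized shortfalls: (51−15)/51 = 0.7059; (51−29)/51 = 0.4314; (51−30)/51 = 0.4118; (51−41)/51 = 0.1961; (51−44)/51 = 0.1373.
Sum of shortfalls = 1.882353; P₁ averages over all N: 1.882353 / 10 = 0.1882.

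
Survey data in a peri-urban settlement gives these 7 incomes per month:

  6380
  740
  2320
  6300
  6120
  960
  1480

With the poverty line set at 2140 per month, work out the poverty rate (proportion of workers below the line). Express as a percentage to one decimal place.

42.9%

3 of the 7 workers have income below 2140.
H = 3/7 = 42.9%.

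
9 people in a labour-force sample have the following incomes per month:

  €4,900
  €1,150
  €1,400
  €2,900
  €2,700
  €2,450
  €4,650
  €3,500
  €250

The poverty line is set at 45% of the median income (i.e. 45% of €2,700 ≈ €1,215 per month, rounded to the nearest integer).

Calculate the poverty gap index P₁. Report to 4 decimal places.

Incomes under z: €250, €1,150 (q = 2 of N = 9).
Normalized shortfalls: (1215−250)/1215 = 0.7942; (1215−1150)/1215 = 0.0535.
Σ = 0.847737. Dividing by the full population N = 9 gives P₁ = 0.0942.

0.0942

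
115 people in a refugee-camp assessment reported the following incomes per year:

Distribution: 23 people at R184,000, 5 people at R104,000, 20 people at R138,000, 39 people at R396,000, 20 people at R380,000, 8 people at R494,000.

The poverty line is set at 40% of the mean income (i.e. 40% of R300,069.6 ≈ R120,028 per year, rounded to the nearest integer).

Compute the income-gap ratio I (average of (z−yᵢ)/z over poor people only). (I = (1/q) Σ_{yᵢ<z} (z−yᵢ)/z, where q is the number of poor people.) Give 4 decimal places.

0.1335

Incomes under z: 5×R104,000 (q = 5 of N = 115).
Shortfall ratios (z−y)/z: 0.1335 (×5); sum = 0.667678.
The income-gap ratio divides by q (the poor only): 0.667678 / 5 = 0.1335.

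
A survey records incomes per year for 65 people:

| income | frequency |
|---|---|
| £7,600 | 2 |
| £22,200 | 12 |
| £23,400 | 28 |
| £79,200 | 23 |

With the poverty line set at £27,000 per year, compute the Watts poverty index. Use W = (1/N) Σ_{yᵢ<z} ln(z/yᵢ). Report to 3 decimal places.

0.137

Poor units: 2×£7,600, 12×£22,200, 28×£23,400 (q = 42 of N = 65).
Log gaps: ln(27000/7600) = 1.2677 (×2); ln(27000/22200) = 0.1957 (×12); ln(27000/23400) = 0.1431 (×28).
W = 8.891136 / 65 = 0.137.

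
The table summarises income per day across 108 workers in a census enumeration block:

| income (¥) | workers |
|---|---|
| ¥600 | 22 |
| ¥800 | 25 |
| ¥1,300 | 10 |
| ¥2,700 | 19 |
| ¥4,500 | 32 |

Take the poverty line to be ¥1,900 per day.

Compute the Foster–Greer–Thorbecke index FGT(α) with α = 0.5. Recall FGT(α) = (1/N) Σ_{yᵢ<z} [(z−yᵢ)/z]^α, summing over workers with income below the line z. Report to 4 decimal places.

0.3967

Poor units: 22×¥600, 25×¥800, 10×¥1,300 (q = 57 of N = 108).
Gap ratios (z−y)/z: (1900−600)/1900 = 0.6842 (×22); (1900−800)/1900 = 0.5789 (×25); (1900−1300)/1900 = 0.3158 (×10).
Raised to α = 0.5: 0.82717 (×22); 0.76089 (×25); 0.56195 (×10).
Sum = 42.839407; FGT(0.5) = 42.839407 / 108 = 0.3967.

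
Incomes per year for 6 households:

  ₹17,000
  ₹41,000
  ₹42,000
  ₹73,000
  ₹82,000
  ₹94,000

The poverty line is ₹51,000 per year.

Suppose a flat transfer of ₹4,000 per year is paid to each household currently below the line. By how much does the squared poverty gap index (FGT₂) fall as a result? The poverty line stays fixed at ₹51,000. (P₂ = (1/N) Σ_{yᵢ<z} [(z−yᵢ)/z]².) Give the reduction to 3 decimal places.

0.024

Before: below the line — ₹17,000, ₹41,000, ₹42,000; squared poverty gap index (FGT₂) = 0.08567.
After the ₹4,000 transfer: below the line — ₹21,000, ₹45,000, ₹46,000; squared poverty gap index (FGT₂) = 0.06158.
Reduction = 0.08567 − 0.06158 = 0.024.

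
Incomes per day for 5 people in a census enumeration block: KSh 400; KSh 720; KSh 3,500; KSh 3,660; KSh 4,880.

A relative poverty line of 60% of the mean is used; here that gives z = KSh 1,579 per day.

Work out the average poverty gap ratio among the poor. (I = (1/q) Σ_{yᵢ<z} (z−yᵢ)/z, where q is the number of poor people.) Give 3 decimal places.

0.645

Below the line: KSh 400, KSh 720 (q = 2 of N = 5).
Relative gaps: 0.7467, 0.5440; sum = 1.290690.
The income-gap ratio divides by q (the poor only): 1.290690 / 2 = 0.645.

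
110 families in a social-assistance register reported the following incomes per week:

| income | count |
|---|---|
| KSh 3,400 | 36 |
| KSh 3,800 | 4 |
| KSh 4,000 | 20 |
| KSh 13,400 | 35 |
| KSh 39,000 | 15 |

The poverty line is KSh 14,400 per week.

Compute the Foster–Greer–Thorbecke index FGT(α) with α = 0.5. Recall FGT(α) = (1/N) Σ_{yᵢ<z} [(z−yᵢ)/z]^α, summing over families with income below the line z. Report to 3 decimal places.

0.556

Below the line: 36×KSh 3,400, 4×KSh 3,800, 20×KSh 4,000, 35×KSh 13,400 (q = 95 of N = 110).
Normalized shortfalls: (14400−3400)/14400 = 0.7639 (×36); (14400−3800)/14400 = 0.7361 (×4); (14400−4000)/14400 = 0.7222 (×20); (14400−13400)/14400 = 0.0694 (×35).
Raised to α = 0.5: 0.87401 (×36); 0.85797 (×4); 0.84984 (×20); 0.26352 (×35).
Sum = 61.116184; FGT(0.5) = 61.116184 / 110 = 0.556.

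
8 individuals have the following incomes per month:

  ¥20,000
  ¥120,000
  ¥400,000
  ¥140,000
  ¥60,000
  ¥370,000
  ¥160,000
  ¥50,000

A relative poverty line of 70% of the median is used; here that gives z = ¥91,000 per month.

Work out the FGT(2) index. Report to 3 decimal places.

Poor units: ¥20,000, ¥50,000, ¥60,000 (q = 3 of N = 8).
Relative gaps: (91000−20000)/91000 = 0.7802; (91000−50000)/91000 = 0.4505; (91000−60000)/91000 = 0.3407.
Squared: 0.6087; 0.2030; 0.1160.
Sum = 0.927786; P₂ = 0.927786 / 8 = 0.116.

0.116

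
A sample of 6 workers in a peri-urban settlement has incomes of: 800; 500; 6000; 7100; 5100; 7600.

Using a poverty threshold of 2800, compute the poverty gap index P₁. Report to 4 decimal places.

Below z: 500, 800 (q = 2 of N = 6).
Shortfall ratios: (2800−500)/2800 = 0.8214; (2800−800)/2800 = 0.7143.
Σ = 1.535714. Dividing by the full population N = 6 gives P₁ = 0.2560.

0.2560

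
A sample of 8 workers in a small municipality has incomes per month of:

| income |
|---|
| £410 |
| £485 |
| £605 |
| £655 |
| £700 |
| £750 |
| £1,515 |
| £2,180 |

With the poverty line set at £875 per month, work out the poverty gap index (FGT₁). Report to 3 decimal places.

Below the line: £410, £485, £605, £655, £700, £750 (q = 6 of N = 8).
Shortfall ratios: (875−410)/875 = 0.5314; (875−485)/875 = 0.4457; (875−605)/875 = 0.3086; (875−655)/875 = 0.2514; (875−700)/875 = 0.2000; (875−750)/875 = 0.1429.
Σ = 1.880000. Dividing by the full population N = 8 gives P₁ = 0.235.

0.235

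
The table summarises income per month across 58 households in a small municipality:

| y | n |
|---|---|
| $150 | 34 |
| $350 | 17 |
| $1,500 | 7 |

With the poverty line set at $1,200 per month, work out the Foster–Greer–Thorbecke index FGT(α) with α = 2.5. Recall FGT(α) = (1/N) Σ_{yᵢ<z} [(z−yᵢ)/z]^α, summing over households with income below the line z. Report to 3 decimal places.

Incomes under z: 34×$150, 17×$350 (q = 51 of N = 58).
Shortfall ratios: (1200−150)/1200 = 0.8750 (×34); (1200−350)/1200 = 0.7083 (×17).
Raised to α = 2.5: 0.71618 (×34); 0.42227 (×17).
Sum = 31.528660; FGT(2.5) = 31.528660 / 58 = 0.544.

0.544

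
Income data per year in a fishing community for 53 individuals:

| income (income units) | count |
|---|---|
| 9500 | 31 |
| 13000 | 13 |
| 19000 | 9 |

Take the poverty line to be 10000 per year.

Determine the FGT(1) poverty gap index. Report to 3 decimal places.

Below z: 31×9500 (q = 31 of N = 53).
Normalized shortfalls: (10000−9500)/10000 = 0.0500 (×31).
Sum of shortfalls = 1.550000; P₁ averages over all N: 1.550000 / 53 = 0.029.

0.029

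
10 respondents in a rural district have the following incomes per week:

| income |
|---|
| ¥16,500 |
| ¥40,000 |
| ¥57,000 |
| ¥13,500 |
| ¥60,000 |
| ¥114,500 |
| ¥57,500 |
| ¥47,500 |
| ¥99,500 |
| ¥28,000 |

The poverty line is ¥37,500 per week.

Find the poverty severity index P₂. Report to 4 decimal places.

Below z: ¥13,500, ¥16,500, ¥28,000 (q = 3 of N = 10).
Shortfall ratios: (37500−13500)/37500 = 0.6400; (37500−16500)/37500 = 0.5600; (37500−28000)/37500 = 0.2533.
Squared: 0.4096; 0.3136; 0.0642.
Sum = 0.787378; P₂ = 0.787378 / 10 = 0.0787.

0.0787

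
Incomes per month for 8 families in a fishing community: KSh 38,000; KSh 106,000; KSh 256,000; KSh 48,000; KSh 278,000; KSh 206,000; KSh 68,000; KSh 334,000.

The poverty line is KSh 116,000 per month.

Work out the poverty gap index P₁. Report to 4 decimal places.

0.2198

Poor units: KSh 38,000, KSh 48,000, KSh 68,000, KSh 106,000 (q = 4 of N = 8).
Gap ratios (z−y)/z: (116000−38000)/116000 = 0.6724; (116000−48000)/116000 = 0.5862; (116000−68000)/116000 = 0.4138; (116000−106000)/116000 = 0.0862.
Σ = 1.758621. Dividing by the full population N = 8 gives P₁ = 0.2198.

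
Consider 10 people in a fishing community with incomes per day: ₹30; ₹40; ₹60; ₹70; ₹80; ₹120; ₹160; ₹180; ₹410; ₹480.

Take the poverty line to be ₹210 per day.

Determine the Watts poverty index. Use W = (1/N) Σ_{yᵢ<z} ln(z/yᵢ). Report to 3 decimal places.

Below the line: ₹30, ₹40, ₹60, ₹70, ₹80, ₹120, ₹160, ₹180 (q = 8 of N = 10).
Log gaps: ln(210/30) = 1.9459; ln(210/40) = 1.6582; ln(210/60) = 1.2528; ln(210/70) = 1.0986; ln(210/80) = 0.9651; ln(210/120) = 0.5596; ln(210/160) = 0.2719; ln(210/180) = 0.1542.
W = 7.906295 / 10 = 0.791.

0.791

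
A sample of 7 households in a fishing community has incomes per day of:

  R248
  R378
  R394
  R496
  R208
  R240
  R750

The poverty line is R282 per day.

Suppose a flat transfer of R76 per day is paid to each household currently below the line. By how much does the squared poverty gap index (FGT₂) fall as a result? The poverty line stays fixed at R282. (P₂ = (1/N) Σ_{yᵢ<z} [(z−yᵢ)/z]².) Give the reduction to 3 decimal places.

0.015

Before: below the line — R208, R240, R248; squared poverty gap index (FGT₂) = 0.01508.
After the R76 transfer: below the line — none; squared poverty gap index (FGT₂) = 0.00000.
Reduction = 0.01508 − 0.00000 = 0.015.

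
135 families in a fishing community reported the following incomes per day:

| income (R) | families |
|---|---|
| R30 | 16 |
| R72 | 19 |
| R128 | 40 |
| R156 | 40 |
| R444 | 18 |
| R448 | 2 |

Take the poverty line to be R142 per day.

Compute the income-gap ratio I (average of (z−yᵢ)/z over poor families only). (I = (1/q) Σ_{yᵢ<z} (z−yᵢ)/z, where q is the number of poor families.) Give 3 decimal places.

Below z: 16×R30, 19×R72, 40×R128 (q = 75 of N = 135).
Relative gaps: 0.7887 (×16), 0.4930 (×19), 0.0986 (×40); sum = 25.929577.
I averages over the q = 75 poor units only: 25.929577 / 75 = 0.346.

0.346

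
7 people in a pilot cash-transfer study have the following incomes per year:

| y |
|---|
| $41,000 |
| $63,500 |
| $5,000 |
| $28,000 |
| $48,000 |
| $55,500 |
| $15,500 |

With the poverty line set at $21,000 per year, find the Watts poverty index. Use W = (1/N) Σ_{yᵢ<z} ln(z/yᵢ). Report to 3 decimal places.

Below z: $5,000, $15,500 (q = 2 of N = 7).
ln(z/y) terms: ln(21000/5000) = 1.4351; ln(21000/15500) = 0.3037.
W = 1.738767 / 7 = 0.248.

0.248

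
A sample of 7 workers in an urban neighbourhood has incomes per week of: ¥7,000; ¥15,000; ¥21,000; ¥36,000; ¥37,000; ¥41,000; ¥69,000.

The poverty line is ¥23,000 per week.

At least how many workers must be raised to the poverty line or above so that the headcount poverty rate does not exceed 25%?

3 of the 7 workers are poor, so H = 3/7 = 0.429.
A headcount ratio of at most 25% allows at most ⌊0.25 × 7⌋ = 1 poor workers.
So at least 3 − 1 = 2 must be lifted.

2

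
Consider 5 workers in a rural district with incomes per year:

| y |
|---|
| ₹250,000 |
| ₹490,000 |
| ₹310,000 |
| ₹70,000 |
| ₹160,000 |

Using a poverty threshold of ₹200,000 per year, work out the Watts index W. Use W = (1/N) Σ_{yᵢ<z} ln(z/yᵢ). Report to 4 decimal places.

0.2546

Below the line: ₹70,000, ₹160,000 (q = 2 of N = 5).
Log gaps: ln(200000/70000) = 1.0498; ln(200000/160000) = 0.2231.
W = 1.272966 / 5 = 0.2546.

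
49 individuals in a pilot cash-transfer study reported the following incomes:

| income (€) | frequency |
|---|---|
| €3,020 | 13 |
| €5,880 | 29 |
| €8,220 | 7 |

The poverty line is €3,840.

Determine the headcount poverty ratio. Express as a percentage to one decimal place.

13 of the 49 individuals have income below €3,840.
H = 13/49 = 26.5%.

26.5%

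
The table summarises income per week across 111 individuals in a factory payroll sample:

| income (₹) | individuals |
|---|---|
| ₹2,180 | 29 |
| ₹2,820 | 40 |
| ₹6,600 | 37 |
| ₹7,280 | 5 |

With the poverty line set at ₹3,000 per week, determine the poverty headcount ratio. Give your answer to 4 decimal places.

69 of the 111 individuals have income below ₹3,000.
H = 69/111 = 0.6216.

0.6216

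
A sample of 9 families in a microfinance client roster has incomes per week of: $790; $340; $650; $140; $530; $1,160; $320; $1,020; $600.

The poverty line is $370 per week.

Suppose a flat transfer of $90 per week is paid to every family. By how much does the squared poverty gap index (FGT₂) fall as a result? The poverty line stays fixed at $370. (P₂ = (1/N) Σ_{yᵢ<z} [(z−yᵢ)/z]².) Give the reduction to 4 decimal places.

0.0298

Before: below the line — $140, $320, $340; squared poverty gap index (FGT₂) = 0.045694.
After the $90 transfer: below the line — $230; squared poverty gap index (FGT₂) = 0.015908.
Reduction = 0.045694 − 0.015908 = 0.0298.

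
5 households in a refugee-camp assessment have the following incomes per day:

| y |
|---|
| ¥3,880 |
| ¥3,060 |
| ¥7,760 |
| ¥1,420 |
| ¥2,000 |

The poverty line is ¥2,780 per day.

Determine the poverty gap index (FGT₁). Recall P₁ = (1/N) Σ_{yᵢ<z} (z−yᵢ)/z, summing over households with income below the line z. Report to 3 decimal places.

Below z: ¥1,420, ¥2,000 (q = 2 of N = 5).
Gap ratios (z−y)/z: (2780−1420)/2780 = 0.4892; (2780−2000)/2780 = 0.2806.
Sum of shortfalls = 0.769784; P₁ averages over all N: 0.769784 / 5 = 0.154.

0.154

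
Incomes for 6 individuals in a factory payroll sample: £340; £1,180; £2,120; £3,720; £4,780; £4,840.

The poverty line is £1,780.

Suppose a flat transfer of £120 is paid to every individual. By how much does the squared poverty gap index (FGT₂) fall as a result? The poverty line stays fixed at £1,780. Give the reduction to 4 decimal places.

Before: below the line — £340, £1,180; squared poverty gap index (FGT₂) = 0.128014.
After the £120 transfer: below the line — £460, £1,300; squared poverty gap index (FGT₂) = 0.103775.
Reduction = 0.128014 − 0.103775 = 0.0242.

0.0242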